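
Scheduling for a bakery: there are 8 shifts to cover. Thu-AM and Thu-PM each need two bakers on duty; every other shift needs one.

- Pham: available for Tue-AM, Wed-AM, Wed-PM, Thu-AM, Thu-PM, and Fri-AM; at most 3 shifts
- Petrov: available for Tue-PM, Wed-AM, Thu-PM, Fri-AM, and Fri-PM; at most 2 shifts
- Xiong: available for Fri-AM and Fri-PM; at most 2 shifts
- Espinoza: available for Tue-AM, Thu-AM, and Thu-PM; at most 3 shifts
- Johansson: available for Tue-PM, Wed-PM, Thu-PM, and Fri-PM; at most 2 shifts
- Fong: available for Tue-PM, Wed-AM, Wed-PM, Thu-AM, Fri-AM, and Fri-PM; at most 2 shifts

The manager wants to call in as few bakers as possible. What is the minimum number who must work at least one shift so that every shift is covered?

4

10 slots to fill and no one can take more than 3, so at least ⌈10/3⌉ = 4 bakers are needed.
Pham, Petrov, Xiong, and Espinoza alone can cover everything: Tue-AM→Espinoza, Tue-PM→Petrov, Wed-AM→Pham, Wed-PM→Pham, Thu-AM→Pham+Espinoza, Thu-PM→Petrov+Espinoza, Fri-AM→Xiong, Fri-PM→Xiong.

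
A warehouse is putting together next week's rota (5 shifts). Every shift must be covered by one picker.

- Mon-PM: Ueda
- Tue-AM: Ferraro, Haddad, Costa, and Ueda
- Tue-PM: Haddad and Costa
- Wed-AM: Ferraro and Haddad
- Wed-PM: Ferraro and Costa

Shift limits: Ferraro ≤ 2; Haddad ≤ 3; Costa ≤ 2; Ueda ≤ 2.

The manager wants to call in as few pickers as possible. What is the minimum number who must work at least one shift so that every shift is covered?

5 slots to fill and no one can take more than 3, so at least ⌈5/3⌉ = 2 pickers are needed.
No set of 2 pickers can cover every shift (each such set leaves at least one shift with no one available or exceeds a cap).
Ferraro, Haddad, and Ueda alone can cover everything: Mon-PM→Ueda, Tue-AM→Haddad, Tue-PM→Haddad, Wed-AM→Ferraro, Wed-PM→Ferraro.

3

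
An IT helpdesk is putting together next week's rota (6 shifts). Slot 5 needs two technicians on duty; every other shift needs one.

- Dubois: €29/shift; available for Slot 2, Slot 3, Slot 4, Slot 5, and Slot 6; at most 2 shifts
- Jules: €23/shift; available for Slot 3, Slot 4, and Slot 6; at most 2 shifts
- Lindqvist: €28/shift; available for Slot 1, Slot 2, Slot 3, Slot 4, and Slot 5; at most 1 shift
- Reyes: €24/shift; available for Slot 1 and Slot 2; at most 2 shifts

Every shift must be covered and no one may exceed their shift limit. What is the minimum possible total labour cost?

Slot 5 can only be covered by Dubois and Lindqvist, so that assignment is forced.
Picking the cheapest available technician for each shift independently would cost €174, but that ignores the shift limits.
An optimal schedule: Slot 1→Reyes, Slot 2→Reyes, Slot 3→Jules, Slot 4→Jules, Slot 5→Dubois+Lindqvist, Slot 6→Dubois.
Total: 24 + 24 + 23 + 23 + 29 + 28 + 29 = €180.

€180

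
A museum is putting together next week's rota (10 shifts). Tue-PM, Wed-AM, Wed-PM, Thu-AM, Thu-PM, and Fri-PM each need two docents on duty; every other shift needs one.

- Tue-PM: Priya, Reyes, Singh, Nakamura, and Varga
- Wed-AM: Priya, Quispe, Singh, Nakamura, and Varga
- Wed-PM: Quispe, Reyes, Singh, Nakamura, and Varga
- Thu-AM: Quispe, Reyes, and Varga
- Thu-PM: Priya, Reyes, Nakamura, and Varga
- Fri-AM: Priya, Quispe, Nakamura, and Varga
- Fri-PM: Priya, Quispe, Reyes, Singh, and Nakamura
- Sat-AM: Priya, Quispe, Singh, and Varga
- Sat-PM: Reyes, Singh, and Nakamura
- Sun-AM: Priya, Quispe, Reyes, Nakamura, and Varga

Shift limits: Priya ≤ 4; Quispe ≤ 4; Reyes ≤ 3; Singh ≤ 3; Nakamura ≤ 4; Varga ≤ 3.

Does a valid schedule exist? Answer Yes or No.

Yes

One valid schedule: Tue-PM→Singh+Nakamura, Wed-AM→Quispe+Singh, Wed-PM→Quispe+Singh, Thu-AM→Quispe+Reyes, Thu-PM→Priya+Reyes, Fri-AM→Priya, Fri-PM→Quispe+Nakamura, Sat-AM→Priya, Sat-PM→Reyes, Sun-AM→Priya.
Loads: Priya 4/4, Quispe 4/4, Reyes 3/3, Singh 3/3, Nakamura 2/4, Varga 0/3 — all within limits.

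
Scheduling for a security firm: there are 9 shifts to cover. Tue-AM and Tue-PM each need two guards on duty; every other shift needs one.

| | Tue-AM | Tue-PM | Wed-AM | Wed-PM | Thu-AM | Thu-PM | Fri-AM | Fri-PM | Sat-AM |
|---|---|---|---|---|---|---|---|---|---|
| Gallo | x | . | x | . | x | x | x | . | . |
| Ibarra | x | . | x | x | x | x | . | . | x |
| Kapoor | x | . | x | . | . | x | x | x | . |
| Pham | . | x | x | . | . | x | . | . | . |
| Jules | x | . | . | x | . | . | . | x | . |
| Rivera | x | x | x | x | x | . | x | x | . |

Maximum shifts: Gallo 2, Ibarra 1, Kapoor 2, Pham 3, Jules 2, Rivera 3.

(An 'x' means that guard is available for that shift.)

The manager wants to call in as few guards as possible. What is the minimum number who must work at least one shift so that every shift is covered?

11 slots to fill and no one can take more than 3, so at least ⌈11/3⌉ = 4 guards are needed.
Any 4 guards together have capacity at most 3+3+2+2 = 10 < 11 slots, so 4 can never suffice.
Gallo, Ibarra, Kapoor, Pham, and Rivera alone can cover everything: Tue-AM→Kapoor+Rivera, Tue-PM→Pham+Rivera, Wed-AM→Pham, Wed-PM→Rivera, Thu-AM→Gallo, Thu-PM→Pham, Fri-AM→Gallo, Fri-PM→Kapoor, Sat-AM→Ibarra.

5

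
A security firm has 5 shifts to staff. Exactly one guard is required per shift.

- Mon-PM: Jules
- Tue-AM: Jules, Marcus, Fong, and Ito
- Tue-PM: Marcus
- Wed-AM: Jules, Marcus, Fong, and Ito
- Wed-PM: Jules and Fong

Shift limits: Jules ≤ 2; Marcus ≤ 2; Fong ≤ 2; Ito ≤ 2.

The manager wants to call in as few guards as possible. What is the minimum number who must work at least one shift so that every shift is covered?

3

5 slots to fill and no one can take more than 2, so at least ⌈5/2⌉ = 3 guards are needed.
Jules, Marcus, and Fong alone can cover everything: Mon-PM→Jules, Tue-AM→Marcus, Tue-PM→Marcus, Wed-AM→Fong, Wed-PM→Jules.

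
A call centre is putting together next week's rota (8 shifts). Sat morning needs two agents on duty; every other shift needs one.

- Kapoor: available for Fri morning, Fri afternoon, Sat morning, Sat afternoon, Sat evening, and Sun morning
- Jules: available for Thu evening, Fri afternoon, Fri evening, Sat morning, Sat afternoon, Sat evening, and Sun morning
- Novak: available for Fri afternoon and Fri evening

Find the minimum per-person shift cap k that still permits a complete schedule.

With 3 agents and 9 worker-slots to fill, someone must work at least ⌈9/3⌉ = 3 shifts, so k ≥ 3.
k = 3 is infeasible (exhaustive check).
k = 4 works: Thu evening→Jules, Fri morning→Kapoor, Fri afternoon→Novak, Fri evening→Jules, Sat morning→Kapoor+Jules, Sat afternoon→Kapoor, Sat evening→Kapoor, Sun morning→Jules.
Loads: Kapoor 4, Jules 4, Novak 1 — all ≤ 4.

4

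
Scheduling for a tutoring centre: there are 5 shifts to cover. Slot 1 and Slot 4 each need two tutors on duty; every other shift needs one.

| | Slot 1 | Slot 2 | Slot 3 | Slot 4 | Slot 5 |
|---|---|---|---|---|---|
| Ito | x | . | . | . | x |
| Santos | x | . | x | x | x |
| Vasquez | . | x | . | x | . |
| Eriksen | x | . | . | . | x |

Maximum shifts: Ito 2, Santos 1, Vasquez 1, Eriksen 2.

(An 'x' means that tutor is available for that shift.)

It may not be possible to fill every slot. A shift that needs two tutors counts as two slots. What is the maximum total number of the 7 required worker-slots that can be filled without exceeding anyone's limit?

5

Total capacity across all tutors is 2+1+1+2 = 6, and 7 slots are needed, so at most 6 can be filled.
Shifts {Slot 2, Slot 4} need 3 slots but only Santos and Vasquez are available for them, supplying at most 2 — so at least 1 slot must go unfilled.
An assignment achieving 5: Slot 1→Ito+Eriksen, Slot 2→Vasquez, Slot 3→Santos, Slot 5→Ito.
Loads: Ito 2/2, Santos 1/1, Vasquez 1/1, Eriksen 1/2.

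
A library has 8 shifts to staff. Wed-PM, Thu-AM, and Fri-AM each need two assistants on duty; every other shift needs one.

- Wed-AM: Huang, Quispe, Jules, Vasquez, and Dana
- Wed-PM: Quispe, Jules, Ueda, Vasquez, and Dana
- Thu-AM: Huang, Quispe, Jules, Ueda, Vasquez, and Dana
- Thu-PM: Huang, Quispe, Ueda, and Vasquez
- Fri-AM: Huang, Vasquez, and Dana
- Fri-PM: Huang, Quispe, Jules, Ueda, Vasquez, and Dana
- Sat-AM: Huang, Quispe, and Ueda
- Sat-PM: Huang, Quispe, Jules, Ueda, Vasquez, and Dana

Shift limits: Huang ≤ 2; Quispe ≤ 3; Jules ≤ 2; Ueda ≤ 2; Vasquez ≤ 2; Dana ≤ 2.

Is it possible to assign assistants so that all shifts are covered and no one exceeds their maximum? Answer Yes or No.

One valid schedule: Wed-AM→Quispe, Wed-PM→Jules+Ueda, Thu-AM→Ueda+Vasquez, Thu-PM→Quispe, Fri-AM→Huang+Vasquez, Fri-PM→Quispe, Sat-AM→Huang, Sat-PM→Jules.
Loads: Huang 2/2, Quispe 3/3, Jules 2/2, Ueda 2/2, Vasquez 2/2, Dana 0/2 — all within limits.

Yes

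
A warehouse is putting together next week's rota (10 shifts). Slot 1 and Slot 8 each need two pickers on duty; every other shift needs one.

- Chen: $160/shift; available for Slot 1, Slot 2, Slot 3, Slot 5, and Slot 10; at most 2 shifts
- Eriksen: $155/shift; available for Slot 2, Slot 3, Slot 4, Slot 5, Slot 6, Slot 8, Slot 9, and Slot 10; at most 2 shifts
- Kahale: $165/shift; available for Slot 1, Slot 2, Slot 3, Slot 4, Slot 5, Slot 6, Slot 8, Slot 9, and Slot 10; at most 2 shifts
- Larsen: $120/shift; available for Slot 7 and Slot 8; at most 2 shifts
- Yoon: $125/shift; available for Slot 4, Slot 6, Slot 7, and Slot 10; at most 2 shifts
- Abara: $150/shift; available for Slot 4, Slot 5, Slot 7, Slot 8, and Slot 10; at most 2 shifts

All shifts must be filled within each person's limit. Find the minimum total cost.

$1750

Slot 1 can only be covered by Chen and Kahale, so that assignment is forced.
Picking the cheapest available picker for each shift independently would cost $1705, but that ignores the shift limits.
An optimal schedule: Slot 1→Chen+Kahale, Slot 2→Chen, Slot 3→Eriksen, Slot 4→Yoon, Slot 5→Abara, Slot 6→Kahale, Slot 7→Larsen, Slot 8→Larsen+Abara, Slot 9→Eriksen, Slot 10→Yoon.
Total: 160 + 165 + 160 + 155 + 125 + 150 + 165 + 120 + 120 + 150 + 155 + 125 = $1750.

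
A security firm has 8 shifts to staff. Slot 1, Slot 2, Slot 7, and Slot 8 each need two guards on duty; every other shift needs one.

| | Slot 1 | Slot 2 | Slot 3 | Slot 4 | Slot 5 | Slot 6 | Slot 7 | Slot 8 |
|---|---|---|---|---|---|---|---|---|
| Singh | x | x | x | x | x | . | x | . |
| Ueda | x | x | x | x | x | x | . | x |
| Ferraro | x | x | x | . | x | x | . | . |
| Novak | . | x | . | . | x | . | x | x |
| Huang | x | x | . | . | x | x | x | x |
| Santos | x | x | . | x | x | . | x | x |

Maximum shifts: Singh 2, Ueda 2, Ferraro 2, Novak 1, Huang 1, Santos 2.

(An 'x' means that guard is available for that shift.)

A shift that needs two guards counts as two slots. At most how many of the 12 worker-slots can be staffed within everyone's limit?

10

Total capacity across all guards is 2+2+2+1+1+2 = 10, and 12 slots are needed, so at most 10 can be filled.
An assignment achieving 10: Slot 1→Ferraro+Santos, Slot 2→Ferraro, Slot 3→Singh, Slot 4→Singh, Slot 6→Ueda, Slot 7→Novak+Huang, Slot 8→Ueda+Santos.
Loads: Singh 2/2, Ueda 2/2, Ferraro 2/2, Novak 1/1, Huang 1/1, Santos 2/2.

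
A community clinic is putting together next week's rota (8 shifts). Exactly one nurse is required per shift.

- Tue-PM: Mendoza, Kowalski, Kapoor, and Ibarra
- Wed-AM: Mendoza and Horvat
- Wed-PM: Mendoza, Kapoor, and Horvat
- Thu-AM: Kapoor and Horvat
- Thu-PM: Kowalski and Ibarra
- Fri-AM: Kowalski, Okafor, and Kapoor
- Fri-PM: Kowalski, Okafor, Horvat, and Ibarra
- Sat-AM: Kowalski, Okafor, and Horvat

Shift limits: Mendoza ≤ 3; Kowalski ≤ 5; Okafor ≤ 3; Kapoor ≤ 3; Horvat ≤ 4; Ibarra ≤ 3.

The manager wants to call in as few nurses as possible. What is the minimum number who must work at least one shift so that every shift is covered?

8 slots to fill and no one can take more than 5, so at least ⌈8/5⌉ = 2 nurses are needed.
Kowalski and Horvat alone can cover everything: Tue-PM→Kowalski, Wed-AM→Horvat, Wed-PM→Horvat, Thu-AM→Horvat, Thu-PM→Kowalski, Fri-AM→Kowalski, Fri-PM→Kowalski, Sat-AM→Kowalski.

2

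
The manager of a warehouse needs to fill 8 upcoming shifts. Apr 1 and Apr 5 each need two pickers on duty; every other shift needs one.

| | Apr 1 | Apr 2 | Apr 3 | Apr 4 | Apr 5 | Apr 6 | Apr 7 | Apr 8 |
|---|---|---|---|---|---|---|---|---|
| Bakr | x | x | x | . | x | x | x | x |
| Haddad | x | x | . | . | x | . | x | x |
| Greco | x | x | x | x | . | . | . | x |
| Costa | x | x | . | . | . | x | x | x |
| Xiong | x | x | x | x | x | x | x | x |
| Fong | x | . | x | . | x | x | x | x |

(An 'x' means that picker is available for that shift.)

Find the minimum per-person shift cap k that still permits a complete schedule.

With 6 pickers and 10 worker-slots to fill, someone must work at least ⌈10/6⌉ = 2 shifts, so k ≥ 2.
k = 2 works: Apr 1→Costa+Xiong, Apr 2→Haddad, Apr 3→Bakr, Apr 4→Greco, Apr 5→Xiong+Fong, Apr 6→Bakr, Apr 7→Haddad, Apr 8→Greco.
Loads: Bakr 2, Haddad 2, Greco 2, Costa 1, Xiong 2, Fong 1 — all ≤ 2.

2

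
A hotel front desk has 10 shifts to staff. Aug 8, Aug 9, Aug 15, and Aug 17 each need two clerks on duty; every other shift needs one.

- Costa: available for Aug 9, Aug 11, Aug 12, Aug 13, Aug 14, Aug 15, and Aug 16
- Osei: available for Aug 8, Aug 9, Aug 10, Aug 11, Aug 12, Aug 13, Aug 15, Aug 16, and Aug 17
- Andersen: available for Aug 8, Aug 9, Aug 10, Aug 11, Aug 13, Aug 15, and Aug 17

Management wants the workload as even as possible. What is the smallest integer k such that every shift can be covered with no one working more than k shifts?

With 3 clerks and 14 worker-slots to fill, someone must work at least ⌈14/3⌉ = 5 shifts, so k ≥ 5.
k = 5 works: Aug 8→Osei+Andersen, Aug 9→Costa+Osei, Aug 10→Osei, Aug 11→Costa, Aug 12→Costa, Aug 13→Andersen, Aug 14→Costa, Aug 15→Osei+Andersen, Aug 16→Costa, Aug 17→Osei+Andersen.
Loads: Costa 5, Osei 5, Andersen 4 — all ≤ 5.

5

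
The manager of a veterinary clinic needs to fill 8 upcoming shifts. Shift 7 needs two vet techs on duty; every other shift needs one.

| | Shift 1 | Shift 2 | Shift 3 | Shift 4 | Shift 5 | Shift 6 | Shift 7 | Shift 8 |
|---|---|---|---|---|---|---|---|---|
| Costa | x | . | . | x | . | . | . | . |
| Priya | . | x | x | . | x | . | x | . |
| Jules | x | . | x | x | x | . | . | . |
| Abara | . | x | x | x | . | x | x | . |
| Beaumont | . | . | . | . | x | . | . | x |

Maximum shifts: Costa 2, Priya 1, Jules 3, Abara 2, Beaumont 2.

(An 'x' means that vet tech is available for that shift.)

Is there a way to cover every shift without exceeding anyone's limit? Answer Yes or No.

Total capacity is 10 and 9 slots are needed, so capacity alone doesn't rule it out.
Shifts {Shift 2, Shift 6, Shift 7} need 4 worker-slots in total, but the vet techs available for any of those shifts (Priya and Abara) can supply at most 3 among them. So no valid schedule exists.

No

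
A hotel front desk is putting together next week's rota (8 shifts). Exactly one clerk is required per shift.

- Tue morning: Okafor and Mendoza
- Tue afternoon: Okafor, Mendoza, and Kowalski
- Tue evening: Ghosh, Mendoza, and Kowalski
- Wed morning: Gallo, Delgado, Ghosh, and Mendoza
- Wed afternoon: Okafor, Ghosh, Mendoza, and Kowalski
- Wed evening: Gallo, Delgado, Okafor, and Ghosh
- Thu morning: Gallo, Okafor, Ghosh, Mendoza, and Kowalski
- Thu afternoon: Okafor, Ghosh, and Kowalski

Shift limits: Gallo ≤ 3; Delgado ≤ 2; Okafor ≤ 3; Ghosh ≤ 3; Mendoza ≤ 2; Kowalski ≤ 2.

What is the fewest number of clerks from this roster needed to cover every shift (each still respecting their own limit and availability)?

8 slots to fill and no one can take more than 3, so at least ⌈8/3⌉ = 3 clerks are needed.
Gallo, Okafor, and Ghosh alone can cover everything: Tue morning→Okafor, Tue afternoon→Okafor, Tue evening→Ghosh, Wed morning→Gallo, Wed afternoon→Okafor, Wed evening→Gallo, Thu morning→Gallo, Thu afternoon→Ghosh.

3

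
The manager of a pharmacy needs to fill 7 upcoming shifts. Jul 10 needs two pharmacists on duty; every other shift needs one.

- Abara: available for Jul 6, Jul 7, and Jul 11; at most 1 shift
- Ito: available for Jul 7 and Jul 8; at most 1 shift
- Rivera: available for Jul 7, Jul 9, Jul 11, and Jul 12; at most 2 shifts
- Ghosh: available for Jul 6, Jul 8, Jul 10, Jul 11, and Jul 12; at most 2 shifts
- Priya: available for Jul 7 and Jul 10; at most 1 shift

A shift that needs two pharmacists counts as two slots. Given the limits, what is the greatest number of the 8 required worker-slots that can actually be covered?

7

Total capacity across all pharmacists is 1+1+2+2+1 = 7, and 8 slots are needed, so at most 7 can be filled.
An assignment achieving 7: Jul 6→Abara, Jul 8→Ito, Jul 9→Rivera, Jul 10→Ghosh+Priya, Jul 11→Ghosh, Jul 12→Rivera.
Loads: Abara 1/1, Ito 1/1, Rivera 2/2, Ghosh 2/2, Priya 1/1.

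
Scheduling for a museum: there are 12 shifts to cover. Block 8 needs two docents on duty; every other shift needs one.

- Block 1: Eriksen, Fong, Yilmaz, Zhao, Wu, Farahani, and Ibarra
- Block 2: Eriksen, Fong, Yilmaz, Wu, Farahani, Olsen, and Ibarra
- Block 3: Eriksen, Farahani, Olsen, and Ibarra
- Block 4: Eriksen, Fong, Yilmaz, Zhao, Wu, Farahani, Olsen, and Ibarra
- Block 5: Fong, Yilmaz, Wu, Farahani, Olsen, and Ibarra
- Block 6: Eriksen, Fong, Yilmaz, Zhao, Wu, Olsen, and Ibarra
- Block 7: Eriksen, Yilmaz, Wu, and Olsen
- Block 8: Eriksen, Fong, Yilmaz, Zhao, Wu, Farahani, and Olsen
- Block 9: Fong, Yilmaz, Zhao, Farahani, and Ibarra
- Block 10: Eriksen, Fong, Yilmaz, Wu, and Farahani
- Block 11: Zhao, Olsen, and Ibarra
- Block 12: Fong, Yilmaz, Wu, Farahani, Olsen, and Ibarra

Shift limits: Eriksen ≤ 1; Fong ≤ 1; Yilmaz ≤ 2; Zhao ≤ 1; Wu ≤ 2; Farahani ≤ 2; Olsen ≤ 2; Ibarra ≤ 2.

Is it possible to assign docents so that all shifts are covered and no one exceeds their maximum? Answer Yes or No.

One valid schedule: Block 1→Farahani, Block 2→Olsen, Block 3→Eriksen, Block 4→Ibarra, Block 5→Wu, Block 6→Ibarra, Block 7→Yilmaz, Block 8→Farahani+Olsen, Block 9→Fong, Block 10→Yilmaz, Block 11→Zhao, Block 12→Wu.
Loads: Eriksen 1/1, Fong 1/1, Yilmaz 2/2, Zhao 1/1, Wu 2/2, Farahani 2/2, Olsen 2/2, Ibarra 2/2 — all within limits.

Yes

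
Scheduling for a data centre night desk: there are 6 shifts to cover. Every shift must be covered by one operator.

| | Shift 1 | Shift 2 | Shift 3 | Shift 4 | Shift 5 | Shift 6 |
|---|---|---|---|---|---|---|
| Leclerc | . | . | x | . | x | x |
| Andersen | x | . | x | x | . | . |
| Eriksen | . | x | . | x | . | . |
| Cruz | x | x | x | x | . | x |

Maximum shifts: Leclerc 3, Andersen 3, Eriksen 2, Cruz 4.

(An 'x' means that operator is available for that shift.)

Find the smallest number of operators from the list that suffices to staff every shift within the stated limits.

2

6 slots to fill and no one can take more than 4, so at least ⌈6/4⌉ = 2 operators are needed.
Leclerc and Cruz alone can cover everything: Shift 1→Cruz, Shift 2→Cruz, Shift 3→Leclerc, Shift 4→Cruz, Shift 5→Leclerc, Shift 6→Leclerc.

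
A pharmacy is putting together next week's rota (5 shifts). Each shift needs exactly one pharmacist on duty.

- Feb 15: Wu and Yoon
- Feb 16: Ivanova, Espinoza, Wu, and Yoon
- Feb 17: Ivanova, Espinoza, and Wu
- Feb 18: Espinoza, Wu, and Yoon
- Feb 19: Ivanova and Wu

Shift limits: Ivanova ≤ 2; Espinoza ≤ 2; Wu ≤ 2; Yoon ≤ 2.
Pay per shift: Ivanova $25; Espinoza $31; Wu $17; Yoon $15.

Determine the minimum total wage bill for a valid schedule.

$89

Picking the cheapest available pharmacist for each shift independently would cost $79, but that ignores the shift limits.
An optimal schedule: Feb 15→Yoon, Feb 16→Ivanova, Feb 17→Wu, Feb 18→Yoon, Feb 19→Wu.
Total: 15 + 25 + 17 + 15 + 17 = $89.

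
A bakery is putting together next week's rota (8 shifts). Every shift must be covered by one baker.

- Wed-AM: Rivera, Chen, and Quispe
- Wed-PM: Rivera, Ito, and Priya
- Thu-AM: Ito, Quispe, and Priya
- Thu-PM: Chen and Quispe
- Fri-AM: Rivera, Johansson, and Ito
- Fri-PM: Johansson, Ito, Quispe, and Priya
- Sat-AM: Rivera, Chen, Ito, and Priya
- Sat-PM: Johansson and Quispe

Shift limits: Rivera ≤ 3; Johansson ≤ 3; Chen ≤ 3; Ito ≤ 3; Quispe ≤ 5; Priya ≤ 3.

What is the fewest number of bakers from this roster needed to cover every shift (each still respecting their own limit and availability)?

2

8 slots to fill and no one can take more than 5, so at least ⌈8/5⌉ = 2 bakers are needed.
Rivera and Quispe alone can cover everything: Wed-AM→Quispe, Wed-PM→Rivera, Thu-AM→Quispe, Thu-PM→Quispe, Fri-AM→Rivera, Fri-PM→Quispe, Sat-AM→Rivera, Sat-PM→Quispe.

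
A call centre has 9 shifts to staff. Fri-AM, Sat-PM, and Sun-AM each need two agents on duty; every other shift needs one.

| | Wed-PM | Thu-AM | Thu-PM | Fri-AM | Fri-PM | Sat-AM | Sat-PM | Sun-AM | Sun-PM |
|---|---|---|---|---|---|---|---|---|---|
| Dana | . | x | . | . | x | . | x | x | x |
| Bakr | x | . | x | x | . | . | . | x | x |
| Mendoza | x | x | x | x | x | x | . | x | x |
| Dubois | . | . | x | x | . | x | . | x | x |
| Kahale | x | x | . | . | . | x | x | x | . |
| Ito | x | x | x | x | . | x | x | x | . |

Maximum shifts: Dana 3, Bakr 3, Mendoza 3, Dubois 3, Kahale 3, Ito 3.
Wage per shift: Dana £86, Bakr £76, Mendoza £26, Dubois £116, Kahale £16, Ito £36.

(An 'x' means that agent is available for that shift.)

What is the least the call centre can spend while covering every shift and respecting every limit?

£462

Picking the cheapest available agent for each shift independently would cost £282, but that ignores the shift limits.
An optimal schedule: Wed-PM→Kahale, Thu-AM→Kahale, Thu-PM→Mendoza, Fri-AM→Ito+Bakr, Fri-PM→Mendoza, Sat-AM→Mendoza, Sat-PM→Kahale+Ito, Sun-AM→Ito+Bakr, Sun-PM→Bakr.
Total: 16 + 16 + 26 + 36 + 76 + 26 + 26 + 16 + 36 + 36 + 76 + 76 = £462.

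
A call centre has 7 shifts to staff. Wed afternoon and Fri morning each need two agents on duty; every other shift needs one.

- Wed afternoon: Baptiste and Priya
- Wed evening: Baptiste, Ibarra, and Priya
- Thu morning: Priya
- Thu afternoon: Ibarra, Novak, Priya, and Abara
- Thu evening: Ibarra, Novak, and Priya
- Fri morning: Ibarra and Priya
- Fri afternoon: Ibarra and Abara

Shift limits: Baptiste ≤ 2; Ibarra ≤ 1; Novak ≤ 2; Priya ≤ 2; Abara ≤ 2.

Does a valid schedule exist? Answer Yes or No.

No

Total capacity is 9 and 9 slots are needed, so capacity alone doesn't rule it out.
Shifts {Wed afternoon, Thu morning, Fri morning} need 5 worker-slots in total, but the agents available for any of those shifts (Baptiste, Ibarra, and Priya) can supply at most 4 among them. So no valid schedule exists.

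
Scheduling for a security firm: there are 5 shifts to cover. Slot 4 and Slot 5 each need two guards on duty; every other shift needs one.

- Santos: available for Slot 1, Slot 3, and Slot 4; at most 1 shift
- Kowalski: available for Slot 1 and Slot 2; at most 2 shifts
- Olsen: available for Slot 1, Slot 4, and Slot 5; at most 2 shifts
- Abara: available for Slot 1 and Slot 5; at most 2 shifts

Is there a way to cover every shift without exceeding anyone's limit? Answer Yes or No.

No

Total capacity is 7 and 7 slots are needed, so capacity alone doesn't rule it out.
Shifts {Slot 3, Slot 4} need 3 worker-slots in total, but the guards available for any of those shifts (Santos and Olsen) can supply at most 2 among them. So no valid schedule exists.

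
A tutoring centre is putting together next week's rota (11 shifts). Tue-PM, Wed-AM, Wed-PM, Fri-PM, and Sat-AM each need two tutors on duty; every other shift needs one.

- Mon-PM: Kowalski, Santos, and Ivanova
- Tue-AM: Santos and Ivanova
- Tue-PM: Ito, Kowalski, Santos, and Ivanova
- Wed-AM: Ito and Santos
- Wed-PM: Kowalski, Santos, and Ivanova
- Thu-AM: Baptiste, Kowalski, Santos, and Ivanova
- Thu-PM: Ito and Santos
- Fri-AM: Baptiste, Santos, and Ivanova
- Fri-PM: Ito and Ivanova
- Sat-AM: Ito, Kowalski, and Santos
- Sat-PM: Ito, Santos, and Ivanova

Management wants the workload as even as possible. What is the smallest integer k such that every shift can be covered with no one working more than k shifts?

4

With 5 tutors and 16 worker-slots to fill, someone must work at least ⌈16/5⌉ = 4 shifts, so k ≥ 4.
k = 4 works: Mon-PM→Kowalski, Tue-AM→Santos, Tue-PM→Kowalski+Ivanova, Wed-AM→Ito+Santos, Wed-PM→Kowalski+Santos, Thu-AM→Baptiste, Thu-PM→Ito, Fri-AM→Baptiste, Fri-PM→Ito+Ivanova, Sat-AM→Ito+Kowalski, Sat-PM→Santos.
Loads: Ito 4, Baptiste 2, Kowalski 4, Santos 4, Ivanova 2 — all ≤ 4.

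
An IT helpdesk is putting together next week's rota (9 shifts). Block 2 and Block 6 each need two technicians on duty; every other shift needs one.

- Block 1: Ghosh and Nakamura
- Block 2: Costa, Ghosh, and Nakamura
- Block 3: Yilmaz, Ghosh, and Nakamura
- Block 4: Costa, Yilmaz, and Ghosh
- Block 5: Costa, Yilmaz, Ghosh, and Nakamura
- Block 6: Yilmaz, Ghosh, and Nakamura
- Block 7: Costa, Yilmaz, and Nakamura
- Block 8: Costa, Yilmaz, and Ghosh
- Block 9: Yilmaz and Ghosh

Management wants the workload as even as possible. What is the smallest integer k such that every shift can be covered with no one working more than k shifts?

With 4 technicians and 11 worker-slots to fill, someone must work at least ⌈11/4⌉ = 3 shifts, so k ≥ 3.
k = 3 works: Block 1→Ghosh, Block 2→Costa+Ghosh, Block 3→Yilmaz, Block 4→Costa, Block 5→Nakamura, Block 6→Yilmaz+Ghosh, Block 7→Nakamura, Block 8→Costa, Block 9→Yilmaz.
Loads: Costa 3, Yilmaz 3, Ghosh 3, Nakamura 2 — all ≤ 3.

3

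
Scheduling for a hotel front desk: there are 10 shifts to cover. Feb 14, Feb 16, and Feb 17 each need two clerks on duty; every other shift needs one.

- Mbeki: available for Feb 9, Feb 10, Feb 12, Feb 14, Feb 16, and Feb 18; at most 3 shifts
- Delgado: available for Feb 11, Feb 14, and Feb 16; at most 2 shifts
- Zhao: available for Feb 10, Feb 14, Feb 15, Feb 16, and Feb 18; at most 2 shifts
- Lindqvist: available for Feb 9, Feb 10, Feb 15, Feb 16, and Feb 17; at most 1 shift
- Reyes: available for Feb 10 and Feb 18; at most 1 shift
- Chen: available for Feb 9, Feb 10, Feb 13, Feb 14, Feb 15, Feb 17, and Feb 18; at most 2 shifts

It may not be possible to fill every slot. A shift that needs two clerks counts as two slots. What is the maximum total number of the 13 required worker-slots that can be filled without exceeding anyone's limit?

Total capacity across all clerks is 3+2+2+1+1+2 = 11, and 13 slots are needed, so at most 11 can be filled.
An assignment achieving 11: Feb 9→Mbeki, Feb 11→Delgado, Feb 12→Mbeki, Feb 13→Chen, Feb 14→Mbeki+Delgado, Feb 15→Zhao, Feb 16→Zhao, Feb 17→Lindqvist+Chen, Feb 18→Reyes.
Loads: Mbeki 3/3, Delgado 2/2, Zhao 2/2, Lindqvist 1/1, Reyes 1/1, Chen 2/2.

11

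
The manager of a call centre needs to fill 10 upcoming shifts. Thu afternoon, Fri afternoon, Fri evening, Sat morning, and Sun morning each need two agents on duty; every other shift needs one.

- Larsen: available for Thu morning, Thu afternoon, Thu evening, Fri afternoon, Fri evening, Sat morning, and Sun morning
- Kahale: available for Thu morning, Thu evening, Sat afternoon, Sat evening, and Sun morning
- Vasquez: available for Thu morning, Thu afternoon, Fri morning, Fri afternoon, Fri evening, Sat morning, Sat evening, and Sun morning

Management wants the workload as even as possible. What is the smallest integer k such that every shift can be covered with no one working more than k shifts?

5

With 3 agents and 15 worker-slots to fill, someone must work at least ⌈15/3⌉ = 5 shifts, so k ≥ 5.
k = 5 works: Thu morning→Kahale, Thu afternoon→Larsen+Vasquez, Thu evening→Kahale, Fri morning→Vasquez, Fri afternoon→Larsen+Vasquez, Fri evening→Larsen+Vasquez, Sat morning→Larsen+Vasquez, Sat afternoon→Kahale, Sat evening→Kahale, Sun morning→Larsen+Kahale.
Loads: Larsen 5, Kahale 5, Vasquez 5 — all ≤ 5.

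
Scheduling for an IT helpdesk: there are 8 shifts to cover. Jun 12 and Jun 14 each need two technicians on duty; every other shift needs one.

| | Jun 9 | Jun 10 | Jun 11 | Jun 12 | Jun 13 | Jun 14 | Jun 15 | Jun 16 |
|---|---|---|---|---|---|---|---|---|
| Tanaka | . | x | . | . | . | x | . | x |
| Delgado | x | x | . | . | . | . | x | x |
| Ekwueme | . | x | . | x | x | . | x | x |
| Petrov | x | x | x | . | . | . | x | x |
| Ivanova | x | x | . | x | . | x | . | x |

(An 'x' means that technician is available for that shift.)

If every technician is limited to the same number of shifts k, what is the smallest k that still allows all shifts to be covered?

2

With 5 technicians and 10 worker-slots to fill, someone must work at least ⌈10/5⌉ = 2 shifts, so k ≥ 2.
k = 2 works: Jun 9→Delgado, Jun 10→Tanaka, Jun 11→Petrov, Jun 12→Ekwueme+Ivanova, Jun 13→Ekwueme, Jun 14→Tanaka+Ivanova, Jun 15→Delgado, Jun 16→Petrov.
Loads: Tanaka 2, Delgado 2, Ekwueme 2, Petrov 2, Ivanova 2 — all ≤ 2.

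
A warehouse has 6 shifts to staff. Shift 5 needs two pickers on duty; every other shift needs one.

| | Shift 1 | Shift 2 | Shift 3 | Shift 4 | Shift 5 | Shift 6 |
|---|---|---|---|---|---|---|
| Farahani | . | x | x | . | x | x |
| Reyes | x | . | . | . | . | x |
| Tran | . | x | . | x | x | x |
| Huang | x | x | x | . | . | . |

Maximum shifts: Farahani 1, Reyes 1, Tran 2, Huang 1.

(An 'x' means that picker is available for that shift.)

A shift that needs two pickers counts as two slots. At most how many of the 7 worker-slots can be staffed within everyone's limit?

5

Total capacity across all pickers is 1+1+2+1 = 5, and 7 slots are needed, so at most 5 can be filled.
An assignment achieving 5: Shift 1→Reyes, Shift 2→Huang, Shift 3→Farahani, Shift 4→Tran, Shift 5→Tran.
Loads: Farahani 1/1, Reyes 1/1, Tran 2/2, Huang 1/1.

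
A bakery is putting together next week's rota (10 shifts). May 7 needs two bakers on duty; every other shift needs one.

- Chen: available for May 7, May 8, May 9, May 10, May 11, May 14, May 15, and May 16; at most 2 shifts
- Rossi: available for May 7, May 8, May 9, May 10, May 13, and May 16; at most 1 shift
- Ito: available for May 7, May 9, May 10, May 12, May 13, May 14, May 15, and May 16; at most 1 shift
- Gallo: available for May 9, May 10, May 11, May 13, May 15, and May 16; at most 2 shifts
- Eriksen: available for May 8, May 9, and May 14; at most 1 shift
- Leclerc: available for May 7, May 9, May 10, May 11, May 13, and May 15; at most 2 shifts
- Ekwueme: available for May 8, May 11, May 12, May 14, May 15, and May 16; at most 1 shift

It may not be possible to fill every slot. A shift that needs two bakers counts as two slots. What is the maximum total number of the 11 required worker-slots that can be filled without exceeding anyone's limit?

10

Total capacity across all bakers is 2+1+1+2+1+2+1 = 10, and 11 slots are needed, so at most 10 can be filled.
An assignment achieving 10: May 7→Chen+Rossi, May 8→Chen, May 10→Leclerc, May 11→Gallo, May 12→Ito, May 13→Gallo, May 14→Eriksen, May 15→Leclerc, May 16→Ekwueme.
Loads: Chen 2/2, Rossi 1/1, Ito 1/1, Gallo 2/2, Eriksen 1/1, Leclerc 2/2, Ekwueme 1/1.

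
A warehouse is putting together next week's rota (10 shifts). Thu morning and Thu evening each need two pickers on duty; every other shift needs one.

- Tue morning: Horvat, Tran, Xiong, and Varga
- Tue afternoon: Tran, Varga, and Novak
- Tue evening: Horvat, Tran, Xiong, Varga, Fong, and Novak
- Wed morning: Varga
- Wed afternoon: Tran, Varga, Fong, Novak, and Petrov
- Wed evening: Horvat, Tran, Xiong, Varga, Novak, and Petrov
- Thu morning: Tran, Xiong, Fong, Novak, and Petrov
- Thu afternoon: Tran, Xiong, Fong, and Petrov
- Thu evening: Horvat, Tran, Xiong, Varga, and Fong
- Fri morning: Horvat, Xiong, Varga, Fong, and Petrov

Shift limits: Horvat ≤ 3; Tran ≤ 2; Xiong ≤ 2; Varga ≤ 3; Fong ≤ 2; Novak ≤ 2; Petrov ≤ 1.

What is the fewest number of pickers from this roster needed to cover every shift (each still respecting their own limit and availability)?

5

12 slots to fill and no one can take more than 3, so at least ⌈12/3⌉ = 4 pickers are needed.
Any 4 pickers together have capacity at most 3+3+2+2 = 10 < 12 slots, so 4 can never suffice.
Horvat, Tran, Xiong, Varga, and Fong alone can cover everything: Tue morning→Horvat, Tue afternoon→Tran, Tue evening→Varga, Wed morning→Varga, Wed afternoon→Tran, Wed evening→Horvat, Thu morning→Xiong+Fong, Thu afternoon→Xiong, Thu evening→Varga+Fong, Fri morning→Horvat.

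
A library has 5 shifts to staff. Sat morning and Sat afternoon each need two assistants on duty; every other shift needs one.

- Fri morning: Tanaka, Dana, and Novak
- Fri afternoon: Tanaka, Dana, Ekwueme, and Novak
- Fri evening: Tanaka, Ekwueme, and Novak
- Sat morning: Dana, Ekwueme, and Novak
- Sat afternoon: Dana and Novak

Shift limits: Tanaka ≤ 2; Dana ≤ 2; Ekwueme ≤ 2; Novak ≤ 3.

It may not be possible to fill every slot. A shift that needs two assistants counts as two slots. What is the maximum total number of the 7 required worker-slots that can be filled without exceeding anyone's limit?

Total capacity across all assistants is 2+2+2+3 = 9, and 7 slots are needed, so at most 7 can be filled.
An assignment achieving 7: Fri morning→Tanaka, Fri afternoon→Ekwueme, Fri evening→Tanaka, Sat morning→Dana+Ekwueme, Sat afternoon→Dana+Novak.
Loads: Tanaka 2/2, Dana 2/2, Ekwueme 2/2, Novak 1/3.

7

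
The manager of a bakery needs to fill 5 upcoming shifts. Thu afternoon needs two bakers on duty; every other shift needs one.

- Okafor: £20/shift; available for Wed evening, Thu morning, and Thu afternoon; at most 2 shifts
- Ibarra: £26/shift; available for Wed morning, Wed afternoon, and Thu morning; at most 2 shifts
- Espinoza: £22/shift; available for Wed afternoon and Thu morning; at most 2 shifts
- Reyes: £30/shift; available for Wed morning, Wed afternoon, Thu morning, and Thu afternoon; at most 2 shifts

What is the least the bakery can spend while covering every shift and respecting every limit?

£140

Wed evening can only be covered by Okafor, so that assignment is forced.
Thu afternoon can only be covered by Okafor and Reyes, so that assignment is forced.
Picking the cheapest available baker for each shift independently would cost £138, but that ignores the shift limits.
An optimal schedule: Wed morning→Ibarra, Wed afternoon→Espinoza, Wed evening→Okafor, Thu morning→Espinoza, Thu afternoon→Okafor+Reyes.
Total: 26 + 22 + 20 + 22 + 20 + 30 = £140.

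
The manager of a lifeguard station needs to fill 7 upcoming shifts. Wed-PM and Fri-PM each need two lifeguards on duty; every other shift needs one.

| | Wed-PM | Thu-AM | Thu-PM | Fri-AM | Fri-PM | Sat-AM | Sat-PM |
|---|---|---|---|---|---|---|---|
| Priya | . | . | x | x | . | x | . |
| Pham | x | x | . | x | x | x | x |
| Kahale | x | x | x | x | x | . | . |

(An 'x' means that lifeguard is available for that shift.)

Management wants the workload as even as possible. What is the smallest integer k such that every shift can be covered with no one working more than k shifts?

With 3 lifeguards and 9 worker-slots to fill, someone must work at least ⌈9/3⌉ = 3 shifts, so k ≥ 3.
k = 3 works: Wed-PM→Pham+Kahale, Thu-AM→Kahale, Thu-PM→Priya, Fri-AM→Priya, Fri-PM→Pham+Kahale, Sat-AM→Priya, Sat-PM→Pham.
Loads: Priya 3, Pham 3, Kahale 3 — all ≤ 3.

3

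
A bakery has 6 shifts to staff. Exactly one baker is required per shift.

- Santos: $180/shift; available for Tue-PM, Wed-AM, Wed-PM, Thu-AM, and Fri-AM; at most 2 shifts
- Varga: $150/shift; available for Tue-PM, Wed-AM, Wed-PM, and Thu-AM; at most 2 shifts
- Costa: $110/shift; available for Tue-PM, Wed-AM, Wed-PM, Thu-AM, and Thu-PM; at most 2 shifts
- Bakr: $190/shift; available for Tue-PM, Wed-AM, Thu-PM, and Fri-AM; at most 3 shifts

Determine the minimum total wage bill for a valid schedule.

Picking the cheapest available baker for each shift independently would cost $730, but that ignores the shift limits.
An optimal schedule: Tue-PM→Varga, Wed-AM→Costa, Wed-PM→Santos, Thu-AM→Varga, Thu-PM→Costa, Fri-AM→Santos.
Total: 150 + 110 + 180 + 150 + 110 + 180 = $880.

$880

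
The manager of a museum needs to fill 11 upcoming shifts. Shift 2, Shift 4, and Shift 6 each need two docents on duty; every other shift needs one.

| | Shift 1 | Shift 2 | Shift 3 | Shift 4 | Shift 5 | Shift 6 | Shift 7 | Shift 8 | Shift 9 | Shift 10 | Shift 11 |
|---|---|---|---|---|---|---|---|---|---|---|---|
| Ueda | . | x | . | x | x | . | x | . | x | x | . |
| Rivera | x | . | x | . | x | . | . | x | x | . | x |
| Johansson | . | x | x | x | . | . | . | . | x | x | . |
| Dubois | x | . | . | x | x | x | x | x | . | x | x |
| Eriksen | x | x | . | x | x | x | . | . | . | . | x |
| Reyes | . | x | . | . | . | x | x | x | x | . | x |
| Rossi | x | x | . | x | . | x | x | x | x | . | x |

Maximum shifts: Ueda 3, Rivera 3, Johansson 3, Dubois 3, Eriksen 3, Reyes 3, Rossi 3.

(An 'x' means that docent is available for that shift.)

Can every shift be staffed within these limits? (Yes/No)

One valid schedule: Shift 1→Rivera, Shift 2→Johansson+Eriksen, Shift 3→Rivera, Shift 4→Johansson+Dubois, Shift 5→Ueda, Shift 6→Dubois+Eriksen, Shift 7→Ueda, Shift 8→Rivera, Shift 9→Johansson, Shift 10→Ueda, Shift 11→Dubois.
Loads: Ueda 3/3, Rivera 3/3, Johansson 3/3, Dubois 3/3, Eriksen 2/3, Reyes 0/3, Rossi 0/3 — all within limits.

Yes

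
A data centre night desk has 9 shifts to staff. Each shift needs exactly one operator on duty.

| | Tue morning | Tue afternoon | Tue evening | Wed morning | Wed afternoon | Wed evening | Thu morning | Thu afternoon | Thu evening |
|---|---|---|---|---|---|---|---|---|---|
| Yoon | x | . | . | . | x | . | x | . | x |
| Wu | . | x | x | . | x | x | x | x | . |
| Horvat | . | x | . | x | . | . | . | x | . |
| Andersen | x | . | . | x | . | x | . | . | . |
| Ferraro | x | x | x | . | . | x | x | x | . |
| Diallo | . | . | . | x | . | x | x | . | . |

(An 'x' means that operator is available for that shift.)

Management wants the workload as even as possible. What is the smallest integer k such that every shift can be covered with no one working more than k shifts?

2

With 6 operators and 9 worker-slots to fill, someone must work at least ⌈9/6⌉ = 2 shifts, so k ≥ 2.
k = 2 works: Tue morning→Andersen, Tue afternoon→Wu, Tue evening→Wu, Wed morning→Horvat, Wed afternoon→Yoon, Wed evening→Andersen, Thu morning→Ferraro, Thu afternoon→Horvat, Thu evening→Yoon.
Loads: Yoon 2, Wu 2, Horvat 2, Andersen 2, Ferraro 1, Diallo 0 — all ≤ 2.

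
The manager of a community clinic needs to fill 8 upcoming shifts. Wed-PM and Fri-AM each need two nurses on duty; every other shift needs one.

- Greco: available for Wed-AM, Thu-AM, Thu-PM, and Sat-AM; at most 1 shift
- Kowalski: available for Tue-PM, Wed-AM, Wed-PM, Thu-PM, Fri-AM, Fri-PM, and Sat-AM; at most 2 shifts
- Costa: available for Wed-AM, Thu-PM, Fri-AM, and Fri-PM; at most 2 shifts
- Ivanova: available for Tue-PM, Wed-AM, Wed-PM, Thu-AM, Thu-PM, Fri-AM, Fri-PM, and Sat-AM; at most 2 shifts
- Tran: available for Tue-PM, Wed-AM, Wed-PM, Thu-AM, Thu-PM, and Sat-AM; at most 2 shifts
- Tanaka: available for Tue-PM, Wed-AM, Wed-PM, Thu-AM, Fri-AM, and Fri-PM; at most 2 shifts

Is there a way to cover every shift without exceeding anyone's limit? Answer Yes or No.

One valid schedule: Tue-PM→Kowalski, Wed-AM→Costa, Wed-PM→Tran+Tanaka, Thu-AM→Greco, Thu-PM→Costa, Fri-AM→Ivanova+Tanaka, Fri-PM→Kowalski, Sat-AM→Ivanova.
Loads: Greco 1/1, Kowalski 2/2, Costa 2/2, Ivanova 2/2, Tran 1/2, Tanaka 2/2 — all within limits.

Yes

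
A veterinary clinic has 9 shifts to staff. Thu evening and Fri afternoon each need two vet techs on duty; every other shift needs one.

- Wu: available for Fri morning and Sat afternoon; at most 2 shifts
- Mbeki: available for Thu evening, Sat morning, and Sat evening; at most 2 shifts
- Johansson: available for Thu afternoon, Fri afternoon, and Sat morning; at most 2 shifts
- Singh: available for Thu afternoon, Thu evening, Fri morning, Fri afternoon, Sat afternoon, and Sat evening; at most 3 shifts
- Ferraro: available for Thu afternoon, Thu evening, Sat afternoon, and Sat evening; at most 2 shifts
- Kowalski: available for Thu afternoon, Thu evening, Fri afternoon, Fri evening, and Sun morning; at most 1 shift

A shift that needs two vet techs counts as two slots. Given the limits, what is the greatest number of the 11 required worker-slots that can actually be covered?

10

Total capacity across all vet techs is 2+2+2+3+2+1 = 12, and 11 slots are needed, so at most 11 can be filled.
Shifts {Fri evening, Sun morning} need 2 slots but only Kowalski are available for them, supplying at most 1 — so at least 1 slot must go unfilled.
An assignment achieving 10: Thu afternoon→Johansson, Thu evening→Singh+Ferraro, Fri morning→Wu, Fri afternoon→Johansson+Singh, Fri evening→Kowalski, Sat morning→Mbeki, Sat afternoon→Wu, Sat evening→Mbeki.
Loads: Wu 2/2, Mbeki 2/2, Johansson 2/2, Singh 2/3, Ferraro 1/2, Kowalski 1/1.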